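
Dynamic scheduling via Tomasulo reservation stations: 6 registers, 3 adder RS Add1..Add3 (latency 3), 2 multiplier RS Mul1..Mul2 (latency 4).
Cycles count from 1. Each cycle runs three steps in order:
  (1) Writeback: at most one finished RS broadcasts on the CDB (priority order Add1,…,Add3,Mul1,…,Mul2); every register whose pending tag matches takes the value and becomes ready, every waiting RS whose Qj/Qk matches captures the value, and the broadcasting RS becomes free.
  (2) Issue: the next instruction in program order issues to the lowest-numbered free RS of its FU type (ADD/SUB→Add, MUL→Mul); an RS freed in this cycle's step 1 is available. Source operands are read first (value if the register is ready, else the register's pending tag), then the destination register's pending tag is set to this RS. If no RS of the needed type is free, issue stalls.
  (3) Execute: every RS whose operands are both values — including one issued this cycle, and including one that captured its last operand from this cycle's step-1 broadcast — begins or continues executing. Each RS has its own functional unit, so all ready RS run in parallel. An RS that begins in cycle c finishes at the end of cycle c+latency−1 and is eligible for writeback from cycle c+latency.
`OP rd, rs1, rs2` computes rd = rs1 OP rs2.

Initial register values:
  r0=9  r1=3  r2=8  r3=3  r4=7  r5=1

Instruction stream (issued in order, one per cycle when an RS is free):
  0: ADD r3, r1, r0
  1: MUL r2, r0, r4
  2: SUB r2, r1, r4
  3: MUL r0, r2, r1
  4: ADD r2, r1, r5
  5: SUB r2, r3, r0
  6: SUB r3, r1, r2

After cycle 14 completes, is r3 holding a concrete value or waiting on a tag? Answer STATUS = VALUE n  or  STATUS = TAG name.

  c1: issue ADD r3<-Add1  regs: r0:9,r1:3,r2:8,r3:Add1,r4:7,r5:1
  c2: issue MUL r2<-Mul1  regs: r0:9,r1:3,r2:Mul1,r3:Add1,r4:7,r5:1
  c3: issue SUB r2<-Add2  regs: r0:9,r1:3,r2:Add2,r3:Add1,r4:7,r5:1
  c4: CDB Add1=12; issue MUL r0<-Mul2  regs: r0:Mul2,r1:3,r2:Add2,r3:12,r4:7,r5:1
  c5: issue ADD r2<-Add1  regs: r0:Mul2,r1:3,r2:Add1,r3:12,r4:7,r5:1
  c6: CDB Add2=-4; issue SUB r2<-Add2  regs: r0:Mul2,r1:3,r2:Add2,r3:12,r4:7,r5:1
  c7: CDB Mul1=63; issue SUB r3<-Add3  regs: r0:Mul2,r1:3,r2:Add2,r3:Add3,r4:7,r5:1
  c8: CDB Add1=4  regs: r0:Mul2,r1:3,r2:Add2,r3:Add3,r4:7,r5:1
  c9: -  regs: r0:Mul2,r1:3,r2:Add2,r3:Add3,r4:7,r5:1
  c10: CDB Mul2=-12  regs: r0:-12,r1:3,r2:Add2,r3:Add3,r4:7,r5:1
  c11: -  regs: r0:-12,r1:3,r2:Add2,r3:Add3,r4:7,r5:1
  c12: -  regs: r0:-12,r1:3,r2:Add2,r3:Add3,r4:7,r5:1
  c13: CDB Add2=24  regs: r0:-12,r1:3,r2:24,r3:Add3,r4:7,r5:1
  c14: -  regs: r0:-12,r1:3,r2:24,r3:Add3,r4:7,r5:1

STATUS = TAG Add3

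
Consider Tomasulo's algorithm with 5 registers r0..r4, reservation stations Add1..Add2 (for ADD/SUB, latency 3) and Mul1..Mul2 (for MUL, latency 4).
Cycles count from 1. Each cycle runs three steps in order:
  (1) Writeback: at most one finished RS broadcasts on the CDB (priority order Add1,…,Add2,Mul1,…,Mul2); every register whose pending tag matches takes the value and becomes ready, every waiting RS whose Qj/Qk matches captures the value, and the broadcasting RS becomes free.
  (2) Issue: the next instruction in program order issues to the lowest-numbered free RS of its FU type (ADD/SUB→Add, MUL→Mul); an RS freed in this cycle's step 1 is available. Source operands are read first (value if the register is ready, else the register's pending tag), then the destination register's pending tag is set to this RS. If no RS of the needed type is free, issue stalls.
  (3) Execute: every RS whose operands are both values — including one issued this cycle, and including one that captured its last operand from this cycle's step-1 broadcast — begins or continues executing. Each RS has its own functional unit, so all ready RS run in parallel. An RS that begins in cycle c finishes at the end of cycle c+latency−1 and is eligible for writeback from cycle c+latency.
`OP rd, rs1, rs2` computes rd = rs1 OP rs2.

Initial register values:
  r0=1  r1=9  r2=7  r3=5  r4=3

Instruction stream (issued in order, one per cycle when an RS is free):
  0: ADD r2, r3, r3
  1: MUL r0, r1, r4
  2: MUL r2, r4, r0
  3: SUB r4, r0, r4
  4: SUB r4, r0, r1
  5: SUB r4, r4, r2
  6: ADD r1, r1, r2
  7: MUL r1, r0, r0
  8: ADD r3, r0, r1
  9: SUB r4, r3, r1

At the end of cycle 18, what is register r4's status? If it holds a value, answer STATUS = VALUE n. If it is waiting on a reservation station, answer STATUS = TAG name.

c1: issue ADD r2<-Add1 | r0:1,r1:9,r2:Add1,r3:5,r4:3
c2: issue MUL r0<-Mul1 | r0:Mul1,r1:9,r2:Add1,r3:5,r4:3
c3: issue MUL r2<-Mul2 | r0:Mul1,r1:9,r2:Mul2,r3:5,r4:3
c4: CDB Add1=10; issue SUB r4<-Add1 | r0:Mul1,r1:9,r2:Mul2,r3:5,r4:Add1
c5: issue SUB r4<-Add2 | r0:Mul1,r1:9,r2:Mul2,r3:5,r4:Add2
c6: CDB Mul1=27; stall | r0:27,r1:9,r2:Mul2,r3:5,r4:Add2
c7: stall | r0:27,r1:9,r2:Mul2,r3:5,r4:Add2
c8: stall | r0:27,r1:9,r2:Mul2,r3:5,r4:Add2
c9: CDB Add1=24; issue SUB r4<-Add1 | r0:27,r1:9,r2:Mul2,r3:5,r4:Add1
c10: CDB Add2=18; issue ADD r1<-Add2 | r0:27,r1:Add2,r2:Mul2,r3:5,r4:Add1
c11: CDB Mul2=81; issue MUL r1<-Mul1 | r0:27,r1:Mul1,r2:81,r3:5,r4:Add1
c12: stall | r0:27,r1:Mul1,r2:81,r3:5,r4:Add1
c13: stall | r0:27,r1:Mul1,r2:81,r3:5,r4:Add1
c14: CDB Add1=-63; issue ADD r3<-Add1 | r0:27,r1:Mul1,r2:81,r3:Add1,r4:-63
c15: CDB Add2=90; issue SUB r4<-Add2 | r0:27,r1:Mul1,r2:81,r3:Add1,r4:Add2
c16: CDB Mul1=729 | r0:27,r1:729,r2:81,r3:Add1,r4:Add2
c17: - | r0:27,r1:729,r2:81,r3:Add1,r4:Add2
c18: - | r0:27,r1:729,r2:81,r3:Add1,r4:Add2

STATUS = TAG Add2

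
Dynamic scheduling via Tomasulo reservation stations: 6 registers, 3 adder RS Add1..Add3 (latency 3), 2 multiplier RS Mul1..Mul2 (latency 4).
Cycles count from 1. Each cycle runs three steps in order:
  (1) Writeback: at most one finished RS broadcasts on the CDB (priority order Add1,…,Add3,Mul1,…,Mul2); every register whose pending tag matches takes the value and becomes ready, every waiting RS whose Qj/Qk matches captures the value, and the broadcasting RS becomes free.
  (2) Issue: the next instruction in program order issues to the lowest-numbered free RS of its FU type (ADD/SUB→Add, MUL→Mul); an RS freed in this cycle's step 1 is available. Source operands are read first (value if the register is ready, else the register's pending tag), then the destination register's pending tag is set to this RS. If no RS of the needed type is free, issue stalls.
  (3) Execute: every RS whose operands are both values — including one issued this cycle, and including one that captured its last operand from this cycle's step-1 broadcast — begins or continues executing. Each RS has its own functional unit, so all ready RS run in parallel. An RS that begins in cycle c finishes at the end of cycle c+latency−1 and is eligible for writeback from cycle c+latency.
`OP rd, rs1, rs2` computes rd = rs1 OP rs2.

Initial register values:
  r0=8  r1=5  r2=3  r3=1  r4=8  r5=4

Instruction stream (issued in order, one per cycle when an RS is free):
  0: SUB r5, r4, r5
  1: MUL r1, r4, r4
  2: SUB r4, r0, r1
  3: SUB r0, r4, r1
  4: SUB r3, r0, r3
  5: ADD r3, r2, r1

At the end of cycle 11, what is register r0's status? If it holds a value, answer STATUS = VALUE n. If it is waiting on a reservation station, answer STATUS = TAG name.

c1: issue SUB r5<-Add1 | r0:8,r1:5,r2:3,r3:1,r4:8,r5:Add1
c2: issue MUL r1<-Mul1 | r0:8,r1:Mul1,r2:3,r3:1,r4:8,r5:Add1
c3: issue SUB r4<-Add2 | r0:8,r1:Mul1,r2:3,r3:1,r4:Add2,r5:Add1
c4: CDB Add1=4; issue SUB r0<-Add1 | r0:Add1,r1:Mul1,r2:3,r3:1,r4:Add2,r5:4
c5: issue SUB r3<-Add3 | r0:Add1,r1:Mul1,r2:3,r3:Add3,r4:Add2,r5:4
c6: CDB Mul1=64; stall | r0:Add1,r1:64,r2:3,r3:Add3,r4:Add2,r5:4
c7: stall | r0:Add1,r1:64,r2:3,r3:Add3,r4:Add2,r5:4
c8: stall | r0:Add1,r1:64,r2:3,r3:Add3,r4:Add2,r5:4
c9: CDB Add2=-56; issue ADD r3<-Add2 | r0:Add1,r1:64,r2:3,r3:Add2,r4:-56,r5:4
c10: - | r0:Add1,r1:64,r2:3,r3:Add2,r4:-56,r5:4
c11: - | r0:Add1,r1:64,r2:3,r3:Add2,r4:-56,r5:4

STATUS = TAG Add1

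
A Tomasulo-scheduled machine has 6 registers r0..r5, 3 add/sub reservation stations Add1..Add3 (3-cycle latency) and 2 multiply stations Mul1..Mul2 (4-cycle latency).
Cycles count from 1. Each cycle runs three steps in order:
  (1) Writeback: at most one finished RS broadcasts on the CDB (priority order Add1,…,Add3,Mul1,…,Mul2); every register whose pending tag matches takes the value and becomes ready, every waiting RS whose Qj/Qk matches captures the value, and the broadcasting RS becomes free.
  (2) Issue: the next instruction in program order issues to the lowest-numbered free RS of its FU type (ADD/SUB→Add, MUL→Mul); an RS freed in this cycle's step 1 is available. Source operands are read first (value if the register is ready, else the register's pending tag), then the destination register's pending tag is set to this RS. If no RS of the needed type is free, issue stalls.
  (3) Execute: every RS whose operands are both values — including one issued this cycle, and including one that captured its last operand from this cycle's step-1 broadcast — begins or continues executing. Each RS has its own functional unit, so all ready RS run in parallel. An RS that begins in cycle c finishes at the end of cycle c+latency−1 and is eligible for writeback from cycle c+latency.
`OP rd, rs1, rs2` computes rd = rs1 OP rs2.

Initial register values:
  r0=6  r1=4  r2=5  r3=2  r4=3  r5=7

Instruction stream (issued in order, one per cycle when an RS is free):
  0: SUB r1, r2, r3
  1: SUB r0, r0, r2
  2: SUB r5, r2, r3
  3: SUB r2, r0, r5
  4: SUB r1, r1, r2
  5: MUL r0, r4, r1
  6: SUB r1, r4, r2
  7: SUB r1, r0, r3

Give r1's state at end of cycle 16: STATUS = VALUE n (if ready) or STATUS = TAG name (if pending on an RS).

cycle 1: issue SUB r1<-Add1 // r0:6,r1:Add1,r2:5,r3:2,r4:3,r5:7
cycle 2: issue SUB r0<-Add2 // r0:Add2,r1:Add1,r2:5,r3:2,r4:3,r5:7
cycle 3: issue SUB r5<-Add3 // r0:Add2,r1:Add1,r2:5,r3:2,r4:3,r5:Add3
cycle 4: CDB Add1=3; issue SUB r2<-Add1 // r0:Add2,r1:3,r2:Add1,r3:2,r4:3,r5:Add3
cycle 5: CDB Add2=1; issue SUB r1<-Add2 // r0:1,r1:Add2,r2:Add1,r3:2,r4:3,r5:Add3
cycle 6: CDB Add3=3; issue MUL r0<-Mul1 // r0:Mul1,r1:Add2,r2:Add1,r3:2,r4:3,r5:3
cycle 7: issue SUB r1<-Add3 // r0:Mul1,r1:Add3,r2:Add1,r3:2,r4:3,r5:3
cycle 8: stall // r0:Mul1,r1:Add3,r2:Add1,r3:2,r4:3,r5:3
cycle 9: CDB Add1=-2; issue SUB r1<-Add1 // r0:Mul1,r1:Add1,r2:-2,r3:2,r4:3,r5:3
cycle 10: - // r0:Mul1,r1:Add1,r2:-2,r3:2,r4:3,r5:3
cycle 11: - // r0:Mul1,r1:Add1,r2:-2,r3:2,r4:3,r5:3
cycle 12: CDB Add2=5 // r0:Mul1,r1:Add1,r2:-2,r3:2,r4:3,r5:3
cycle 13: CDB Add3=5 // r0:Mul1,r1:Add1,r2:-2,r3:2,r4:3,r5:3
cycle 14: - // r0:Mul1,r1:Add1,r2:-2,r3:2,r4:3,r5:3
cycle 15: - // r0:Mul1,r1:Add1,r2:-2,r3:2,r4:3,r5:3
cycle 16: CDB Mul1=15 // r0:15,r1:Add1,r2:-2,r3:2,r4:3,r5:3

STATUS = TAG Add1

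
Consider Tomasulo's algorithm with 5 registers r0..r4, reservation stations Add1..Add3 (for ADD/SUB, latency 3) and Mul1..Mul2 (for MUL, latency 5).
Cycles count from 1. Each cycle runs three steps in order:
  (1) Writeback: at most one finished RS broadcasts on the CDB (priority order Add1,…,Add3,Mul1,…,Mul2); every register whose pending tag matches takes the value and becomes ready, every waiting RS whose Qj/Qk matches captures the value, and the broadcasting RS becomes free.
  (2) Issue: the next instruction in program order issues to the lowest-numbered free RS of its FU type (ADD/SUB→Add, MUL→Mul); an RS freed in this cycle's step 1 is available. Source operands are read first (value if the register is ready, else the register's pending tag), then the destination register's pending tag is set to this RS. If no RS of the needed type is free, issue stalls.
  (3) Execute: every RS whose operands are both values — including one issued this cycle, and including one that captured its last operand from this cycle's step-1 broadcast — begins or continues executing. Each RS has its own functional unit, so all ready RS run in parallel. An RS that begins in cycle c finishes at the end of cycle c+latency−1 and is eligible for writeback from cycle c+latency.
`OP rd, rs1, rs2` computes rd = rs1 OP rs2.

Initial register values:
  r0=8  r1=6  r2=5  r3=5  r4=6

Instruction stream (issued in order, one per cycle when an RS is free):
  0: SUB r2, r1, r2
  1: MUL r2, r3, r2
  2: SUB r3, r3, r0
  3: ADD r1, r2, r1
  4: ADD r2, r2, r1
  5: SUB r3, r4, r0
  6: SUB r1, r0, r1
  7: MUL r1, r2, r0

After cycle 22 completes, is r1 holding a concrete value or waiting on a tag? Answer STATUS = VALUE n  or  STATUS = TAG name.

cycle 1: issue SUB r2<-Add1 // r0:8,r1:6,r2:Add1,r3:5,r4:6
cycle 2: issue MUL r2<-Mul1 // r0:8,r1:6,r2:Mul1,r3:5,r4:6
cycle 3: issue SUB r3<-Add2 // r0:8,r1:6,r2:Mul1,r3:Add2,r4:6
cycle 4: CDB Add1=1; issue ADD r1<-Add1 // r0:8,r1:Add1,r2:Mul1,r3:Add2,r4:6
cycle 5: issue ADD r2<-Add3 // r0:8,r1:Add1,r2:Add3,r3:Add2,r4:6
cycle 6: CDB Add2=-3; issue SUB r3<-Add2 // r0:8,r1:Add1,r2:Add3,r3:Add2,r4:6
cycle 7: stall // r0:8,r1:Add1,r2:Add3,r3:Add2,r4:6
cycle 8: stall // r0:8,r1:Add1,r2:Add3,r3:Add2,r4:6
cycle 9: CDB Add2=-2; issue SUB r1<-Add2 // r0:8,r1:Add2,r2:Add3,r3:-2,r4:6
cycle 10: CDB Mul1=5; issue MUL r1<-Mul1 // r0:8,r1:Mul1,r2:Add3,r3:-2,r4:6
cycle 11: - // r0:8,r1:Mul1,r2:Add3,r3:-2,r4:6
cycle 12: - // r0:8,r1:Mul1,r2:Add3,r3:-2,r4:6
cycle 13: CDB Add1=11 // r0:8,r1:Mul1,r2:Add3,r3:-2,r4:6
cycle 14: - // r0:8,r1:Mul1,r2:Add3,r3:-2,r4:6
cycle 15: - // r0:8,r1:Mul1,r2:Add3,r3:-2,r4:6
cycle 16: CDB Add2=-3 // r0:8,r1:Mul1,r2:Add3,r3:-2,r4:6
cycle 17: CDB Add3=16 // r0:8,r1:Mul1,r2:16,r3:-2,r4:6
cycle 18: - // r0:8,r1:Mul1,r2:16,r3:-2,r4:6
cycle 19: - // r0:8,r1:Mul1,r2:16,r3:-2,r4:6
cycle 20: - // r0:8,r1:Mul1,r2:16,r3:-2,r4:6
cycle 21: - // r0:8,r1:Mul1,r2:16,r3:-2,r4:6
cycle 22: CDB Mul1=128 // r0:8,r1:128,r2:16,r3:-2,r4:6

STATUS = VALUE 128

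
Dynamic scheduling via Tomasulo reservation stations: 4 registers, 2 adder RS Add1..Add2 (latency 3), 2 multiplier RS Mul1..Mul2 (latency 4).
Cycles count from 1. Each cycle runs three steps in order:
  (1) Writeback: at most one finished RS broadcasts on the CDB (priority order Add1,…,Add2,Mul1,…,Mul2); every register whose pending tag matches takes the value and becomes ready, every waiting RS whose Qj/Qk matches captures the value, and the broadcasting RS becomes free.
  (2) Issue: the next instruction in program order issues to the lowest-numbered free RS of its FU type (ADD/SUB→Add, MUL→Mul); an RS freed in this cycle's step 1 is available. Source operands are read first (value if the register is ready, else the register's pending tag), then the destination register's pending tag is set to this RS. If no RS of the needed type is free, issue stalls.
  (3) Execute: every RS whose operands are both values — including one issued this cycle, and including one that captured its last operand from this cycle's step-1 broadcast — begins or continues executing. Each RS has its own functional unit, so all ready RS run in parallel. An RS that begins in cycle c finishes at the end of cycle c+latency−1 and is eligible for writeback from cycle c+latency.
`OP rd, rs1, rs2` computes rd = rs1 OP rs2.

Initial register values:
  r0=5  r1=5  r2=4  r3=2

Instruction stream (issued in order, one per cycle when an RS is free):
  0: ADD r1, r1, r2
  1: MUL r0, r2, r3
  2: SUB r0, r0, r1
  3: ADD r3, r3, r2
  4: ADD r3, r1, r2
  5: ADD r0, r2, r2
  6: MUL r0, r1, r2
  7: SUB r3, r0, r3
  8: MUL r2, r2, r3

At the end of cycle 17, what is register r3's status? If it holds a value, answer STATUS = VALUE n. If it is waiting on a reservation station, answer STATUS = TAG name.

  c1: issue ADD r1<-Add1  regs: r0:5,r1:Add1,r2:4,r3:2
  c2: issue MUL r0<-Mul1  regs: r0:Mul1,r1:Add1,r2:4,r3:2
  c3: issue SUB r0<-Add2  regs: r0:Add2,r1:Add1,r2:4,r3:2
  c4: CDB Add1=9; issue ADD r3<-Add1  regs: r0:Add2,r1:9,r2:4,r3:Add1
  c5: stall  regs: r0:Add2,r1:9,r2:4,r3:Add1
  c6: CDB Mul1=8; stall  regs: r0:Add2,r1:9,r2:4,r3:Add1
  c7: CDB Add1=6; issue ADD r3<-Add1  regs: r0:Add2,r1:9,r2:4,r3:Add1
  c8: stall  regs: r0:Add2,r1:9,r2:4,r3:Add1
  c9: CDB Add2=-1; issue ADD r0<-Add2  regs: r0:Add2,r1:9,r2:4,r3:Add1
  c10: CDB Add1=13; issue MUL r0<-Mul1  regs: r0:Mul1,r1:9,r2:4,r3:13
  c11: issue SUB r3<-Add1  regs: r0:Mul1,r1:9,r2:4,r3:Add1
  c12: CDB Add2=8; issue MUL r2<-Mul2  regs: r0:Mul1,r1:9,r2:Mul2,r3:Add1
  c13: -  regs: r0:Mul1,r1:9,r2:Mul2,r3:Add1
  c14: CDB Mul1=36  regs: r0:36,r1:9,r2:Mul2,r3:Add1
  c15: -  regs: r0:36,r1:9,r2:Mul2,r3:Add1
  c16: -  regs: r0:36,r1:9,r2:Mul2,r3:Add1
  c17: CDB Add1=23  regs: r0:36,r1:9,r2:Mul2,r3:23

STATUS = VALUE 23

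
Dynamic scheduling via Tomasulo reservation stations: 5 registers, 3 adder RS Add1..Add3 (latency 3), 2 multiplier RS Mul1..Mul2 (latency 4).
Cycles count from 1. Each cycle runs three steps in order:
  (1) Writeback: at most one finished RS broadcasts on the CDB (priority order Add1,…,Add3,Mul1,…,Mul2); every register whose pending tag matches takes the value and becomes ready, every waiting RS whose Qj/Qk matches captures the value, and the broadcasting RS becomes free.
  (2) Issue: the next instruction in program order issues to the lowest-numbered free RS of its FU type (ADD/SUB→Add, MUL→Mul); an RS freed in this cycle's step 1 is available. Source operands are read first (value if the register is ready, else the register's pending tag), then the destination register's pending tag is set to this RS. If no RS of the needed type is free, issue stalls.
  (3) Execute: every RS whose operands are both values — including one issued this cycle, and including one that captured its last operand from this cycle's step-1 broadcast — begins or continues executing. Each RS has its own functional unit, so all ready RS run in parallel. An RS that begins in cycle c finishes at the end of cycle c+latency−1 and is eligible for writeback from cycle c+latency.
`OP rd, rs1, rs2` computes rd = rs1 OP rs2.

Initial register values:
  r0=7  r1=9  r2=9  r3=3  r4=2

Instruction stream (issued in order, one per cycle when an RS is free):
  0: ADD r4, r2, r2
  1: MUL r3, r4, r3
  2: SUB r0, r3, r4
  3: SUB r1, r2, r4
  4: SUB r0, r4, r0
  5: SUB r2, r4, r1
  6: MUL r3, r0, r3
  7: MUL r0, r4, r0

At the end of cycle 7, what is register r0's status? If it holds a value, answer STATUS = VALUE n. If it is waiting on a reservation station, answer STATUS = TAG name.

STATUS = TAG Add3

cycle 1: issue ADD r4<-Add1 // r0:7,r1:9,r2:9,r3:3,r4:Add1
cycle 2: issue MUL r3<-Mul1 // r0:7,r1:9,r2:9,r3:Mul1,r4:Add1
cycle 3: issue SUB r0<-Add2 // r0:Add2,r1:9,r2:9,r3:Mul1,r4:Add1
cycle 4: CDB Add1=18; issue SUB r1<-Add1 // r0:Add2,r1:Add1,r2:9,r3:Mul1,r4:18
cycle 5: issue SUB r0<-Add3 // r0:Add3,r1:Add1,r2:9,r3:Mul1,r4:18
cycle 6: stall // r0:Add3,r1:Add1,r2:9,r3:Mul1,r4:18
cycle 7: CDB Add1=-9; issue SUB r2<-Add1 // r0:Add3,r1:-9,r2:Add1,r3:Mul1,r4:18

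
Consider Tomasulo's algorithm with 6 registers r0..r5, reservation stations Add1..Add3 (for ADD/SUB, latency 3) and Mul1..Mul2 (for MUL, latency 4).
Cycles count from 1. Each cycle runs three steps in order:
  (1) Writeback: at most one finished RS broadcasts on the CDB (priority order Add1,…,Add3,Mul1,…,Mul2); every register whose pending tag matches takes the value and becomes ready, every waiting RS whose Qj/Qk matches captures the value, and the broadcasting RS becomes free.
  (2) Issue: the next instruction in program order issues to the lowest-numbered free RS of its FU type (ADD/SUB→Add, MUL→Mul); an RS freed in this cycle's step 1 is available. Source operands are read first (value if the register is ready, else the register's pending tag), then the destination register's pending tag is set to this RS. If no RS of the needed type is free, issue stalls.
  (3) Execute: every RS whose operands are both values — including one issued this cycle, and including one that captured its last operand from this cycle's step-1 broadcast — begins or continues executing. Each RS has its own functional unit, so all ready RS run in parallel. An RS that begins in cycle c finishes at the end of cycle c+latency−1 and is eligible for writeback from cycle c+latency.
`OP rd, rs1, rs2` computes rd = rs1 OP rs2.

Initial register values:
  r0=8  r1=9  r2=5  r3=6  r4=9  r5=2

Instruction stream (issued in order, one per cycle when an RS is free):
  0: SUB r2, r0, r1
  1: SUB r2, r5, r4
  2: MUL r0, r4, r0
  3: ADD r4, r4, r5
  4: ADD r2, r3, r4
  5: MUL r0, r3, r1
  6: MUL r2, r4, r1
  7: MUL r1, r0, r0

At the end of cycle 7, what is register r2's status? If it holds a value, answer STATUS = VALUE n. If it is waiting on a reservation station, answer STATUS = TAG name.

STATUS = TAG Add2

  c1: issue SUB r2<-Add1  regs: r0:8,r1:9,r2:Add1,r3:6,r4:9,r5:2
  c2: issue SUB r2<-Add2  regs: r0:8,r1:9,r2:Add2,r3:6,r4:9,r5:2
  c3: issue MUL r0<-Mul1  regs: r0:Mul1,r1:9,r2:Add2,r3:6,r4:9,r5:2
  c4: CDB Add1=-1; issue ADD r4<-Add1  regs: r0:Mul1,r1:9,r2:Add2,r3:6,r4:Add1,r5:2
  c5: CDB Add2=-7; issue ADD r2<-Add2  regs: r0:Mul1,r1:9,r2:Add2,r3:6,r4:Add1,r5:2
  c6: issue MUL r0<-Mul2  regs: r0:Mul2,r1:9,r2:Add2,r3:6,r4:Add1,r5:2
  c7: CDB Add1=11; stall  regs: r0:Mul2,r1:9,r2:Add2,r3:6,r4:11,r5:2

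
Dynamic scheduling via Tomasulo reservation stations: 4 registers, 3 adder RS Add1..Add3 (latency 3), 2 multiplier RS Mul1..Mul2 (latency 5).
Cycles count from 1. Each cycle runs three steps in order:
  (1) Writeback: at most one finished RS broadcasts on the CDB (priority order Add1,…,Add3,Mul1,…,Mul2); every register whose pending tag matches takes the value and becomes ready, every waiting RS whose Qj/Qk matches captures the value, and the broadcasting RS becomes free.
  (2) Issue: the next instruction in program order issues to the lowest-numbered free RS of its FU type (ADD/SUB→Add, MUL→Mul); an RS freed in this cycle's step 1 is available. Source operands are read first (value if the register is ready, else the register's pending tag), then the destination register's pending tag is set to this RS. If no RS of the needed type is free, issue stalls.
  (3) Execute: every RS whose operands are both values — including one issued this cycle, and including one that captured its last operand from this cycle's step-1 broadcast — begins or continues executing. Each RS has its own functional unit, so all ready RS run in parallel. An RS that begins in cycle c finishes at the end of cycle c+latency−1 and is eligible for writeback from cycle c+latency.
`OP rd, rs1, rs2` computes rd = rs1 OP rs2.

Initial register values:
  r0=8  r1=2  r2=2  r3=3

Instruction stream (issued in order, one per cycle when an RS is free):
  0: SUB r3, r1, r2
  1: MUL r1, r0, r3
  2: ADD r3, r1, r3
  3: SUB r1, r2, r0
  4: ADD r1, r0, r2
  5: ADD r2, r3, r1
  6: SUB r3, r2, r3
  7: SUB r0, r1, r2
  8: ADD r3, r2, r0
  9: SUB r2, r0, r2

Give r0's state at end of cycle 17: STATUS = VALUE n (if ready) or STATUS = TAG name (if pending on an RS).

cycle 1: issue SUB r3<-Add1 // r0:8,r1:2,r2:2,r3:Add1
cycle 2: issue MUL r1<-Mul1 // r0:8,r1:Mul1,r2:2,r3:Add1
cycle 3: issue ADD r3<-Add2 // r0:8,r1:Mul1,r2:2,r3:Add2
cycle 4: CDB Add1=0; issue SUB r1<-Add1 // r0:8,r1:Add1,r2:2,r3:Add2
cycle 5: issue ADD r1<-Add3 // r0:8,r1:Add3,r2:2,r3:Add2
cycle 6: stall // r0:8,r1:Add3,r2:2,r3:Add2
cycle 7: CDB Add1=-6; issue ADD r2<-Add1 // r0:8,r1:Add3,r2:Add1,r3:Add2
cycle 8: CDB Add3=10; issue SUB r3<-Add3 // r0:8,r1:10,r2:Add1,r3:Add3
cycle 9: CDB Mul1=0; stall // r0:8,r1:10,r2:Add1,r3:Add3
cycle 10: stall // r0:8,r1:10,r2:Add1,r3:Add3
cycle 11: stall // r0:8,r1:10,r2:Add1,r3:Add3
cycle 12: CDB Add2=0; issue SUB r0<-Add2 // r0:Add2,r1:10,r2:Add1,r3:Add3
cycle 13: stall // r0:Add2,r1:10,r2:Add1,r3:Add3
cycle 14: stall // r0:Add2,r1:10,r2:Add1,r3:Add3
cycle 15: CDB Add1=10; issue ADD r3<-Add1 // r0:Add2,r1:10,r2:10,r3:Add1
cycle 16: stall // r0:Add2,r1:10,r2:10,r3:Add1
cycle 17: stall // r0:Add2,r1:10,r2:10,r3:Add1

STATUS = TAG Add2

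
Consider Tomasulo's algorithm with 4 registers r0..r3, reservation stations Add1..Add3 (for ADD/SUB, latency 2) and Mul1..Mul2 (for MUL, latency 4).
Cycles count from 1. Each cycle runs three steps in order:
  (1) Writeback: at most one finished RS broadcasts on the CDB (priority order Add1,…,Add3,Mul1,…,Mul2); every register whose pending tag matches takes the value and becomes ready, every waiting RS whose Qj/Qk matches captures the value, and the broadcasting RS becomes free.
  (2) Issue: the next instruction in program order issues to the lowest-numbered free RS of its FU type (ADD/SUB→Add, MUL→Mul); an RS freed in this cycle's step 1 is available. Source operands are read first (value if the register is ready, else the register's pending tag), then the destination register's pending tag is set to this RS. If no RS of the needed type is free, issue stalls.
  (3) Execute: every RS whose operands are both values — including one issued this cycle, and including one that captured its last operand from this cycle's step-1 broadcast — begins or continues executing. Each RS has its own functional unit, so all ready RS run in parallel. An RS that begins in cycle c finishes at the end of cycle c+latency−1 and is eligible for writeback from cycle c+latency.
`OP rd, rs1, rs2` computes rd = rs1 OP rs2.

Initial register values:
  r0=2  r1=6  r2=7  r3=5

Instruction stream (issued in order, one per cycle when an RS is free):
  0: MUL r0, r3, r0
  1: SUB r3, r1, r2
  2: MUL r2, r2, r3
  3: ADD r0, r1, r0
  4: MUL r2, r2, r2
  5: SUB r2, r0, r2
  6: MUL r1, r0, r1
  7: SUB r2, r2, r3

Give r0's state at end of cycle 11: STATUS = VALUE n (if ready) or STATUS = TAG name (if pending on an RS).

STATUS = VALUE 16

  c1: issue MUL r0<-Mul1  regs: r0:Mul1,r1:6,r2:7,r3:5
  c2: issue SUB r3<-Add1  regs: r0:Mul1,r1:6,r2:7,r3:Add1
  c3: issue MUL r2<-Mul2  regs: r0:Mul1,r1:6,r2:Mul2,r3:Add1
  c4: CDB Add1=-1; issue ADD r0<-Add1  regs: r0:Add1,r1:6,r2:Mul2,r3:-1
  c5: CDB Mul1=10; issue MUL r2<-Mul1  regs: r0:Add1,r1:6,r2:Mul1,r3:-1
  c6: issue SUB r2<-Add2  regs: r0:Add1,r1:6,r2:Add2,r3:-1
  c7: CDB Add1=16; stall  regs: r0:16,r1:6,r2:Add2,r3:-1
  c8: CDB Mul2=-7; issue MUL r1<-Mul2  regs: r0:16,r1:Mul2,r2:Add2,r3:-1
  c9: issue SUB r2<-Add1  regs: r0:16,r1:Mul2,r2:Add1,r3:-1
  c10: -  regs: r0:16,r1:Mul2,r2:Add1,r3:-1
  c11: -  regs: r0:16,r1:Mul2,r2:Add1,r3:-1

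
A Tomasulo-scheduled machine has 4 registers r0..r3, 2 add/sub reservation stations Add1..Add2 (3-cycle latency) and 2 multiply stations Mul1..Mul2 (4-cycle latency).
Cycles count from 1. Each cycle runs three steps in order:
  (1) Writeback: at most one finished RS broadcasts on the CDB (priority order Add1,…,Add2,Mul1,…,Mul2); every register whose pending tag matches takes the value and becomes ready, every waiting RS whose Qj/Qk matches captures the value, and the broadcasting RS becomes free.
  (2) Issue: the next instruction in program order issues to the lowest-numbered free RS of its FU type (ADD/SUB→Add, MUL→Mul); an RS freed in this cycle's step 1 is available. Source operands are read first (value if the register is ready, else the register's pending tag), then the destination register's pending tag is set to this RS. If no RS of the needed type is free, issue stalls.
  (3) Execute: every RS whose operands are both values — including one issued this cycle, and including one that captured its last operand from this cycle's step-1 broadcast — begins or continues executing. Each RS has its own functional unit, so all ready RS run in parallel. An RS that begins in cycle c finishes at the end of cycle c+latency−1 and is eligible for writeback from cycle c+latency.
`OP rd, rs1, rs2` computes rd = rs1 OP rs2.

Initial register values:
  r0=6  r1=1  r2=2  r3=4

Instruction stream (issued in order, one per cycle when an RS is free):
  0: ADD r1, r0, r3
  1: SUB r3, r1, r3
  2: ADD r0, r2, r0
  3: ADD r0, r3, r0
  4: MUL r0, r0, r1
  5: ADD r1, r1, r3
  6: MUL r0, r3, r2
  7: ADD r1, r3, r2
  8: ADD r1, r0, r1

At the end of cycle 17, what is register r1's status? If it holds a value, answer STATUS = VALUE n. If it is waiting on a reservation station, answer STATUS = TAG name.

c1: issue ADD r1<-Add1 | r0:6,r1:Add1,r2:2,r3:4
c2: issue SUB r3<-Add2 | r0:6,r1:Add1,r2:2,r3:Add2
c3: stall | r0:6,r1:Add1,r2:2,r3:Add2
c4: CDB Add1=10; issue ADD r0<-Add1 | r0:Add1,r1:10,r2:2,r3:Add2
c5: stall | r0:Add1,r1:10,r2:2,r3:Add2
c6: stall | r0:Add1,r1:10,r2:2,r3:Add2
c7: CDB Add1=8; issue ADD r0<-Add1 | r0:Add1,r1:10,r2:2,r3:Add2
c8: CDB Add2=6; issue MUL r0<-Mul1 | r0:Mul1,r1:10,r2:2,r3:6
c9: issue ADD r1<-Add2 | r0:Mul1,r1:Add2,r2:2,r3:6
c10: issue MUL r0<-Mul2 | r0:Mul2,r1:Add2,r2:2,r3:6
c11: CDB Add1=14; issue ADD r1<-Add1 | r0:Mul2,r1:Add1,r2:2,r3:6
c12: CDB Add2=16; issue ADD r1<-Add2 | r0:Mul2,r1:Add2,r2:2,r3:6
c13: - | r0:Mul2,r1:Add2,r2:2,r3:6
c14: CDB Add1=8 | r0:Mul2,r1:Add2,r2:2,r3:6
c15: CDB Mul1=140 | r0:Mul2,r1:Add2,r2:2,r3:6
c16: CDB Mul2=12 | r0:12,r1:Add2,r2:2,r3:6
c17: - | r0:12,r1:Add2,r2:2,r3:6

STATUS = TAG Add2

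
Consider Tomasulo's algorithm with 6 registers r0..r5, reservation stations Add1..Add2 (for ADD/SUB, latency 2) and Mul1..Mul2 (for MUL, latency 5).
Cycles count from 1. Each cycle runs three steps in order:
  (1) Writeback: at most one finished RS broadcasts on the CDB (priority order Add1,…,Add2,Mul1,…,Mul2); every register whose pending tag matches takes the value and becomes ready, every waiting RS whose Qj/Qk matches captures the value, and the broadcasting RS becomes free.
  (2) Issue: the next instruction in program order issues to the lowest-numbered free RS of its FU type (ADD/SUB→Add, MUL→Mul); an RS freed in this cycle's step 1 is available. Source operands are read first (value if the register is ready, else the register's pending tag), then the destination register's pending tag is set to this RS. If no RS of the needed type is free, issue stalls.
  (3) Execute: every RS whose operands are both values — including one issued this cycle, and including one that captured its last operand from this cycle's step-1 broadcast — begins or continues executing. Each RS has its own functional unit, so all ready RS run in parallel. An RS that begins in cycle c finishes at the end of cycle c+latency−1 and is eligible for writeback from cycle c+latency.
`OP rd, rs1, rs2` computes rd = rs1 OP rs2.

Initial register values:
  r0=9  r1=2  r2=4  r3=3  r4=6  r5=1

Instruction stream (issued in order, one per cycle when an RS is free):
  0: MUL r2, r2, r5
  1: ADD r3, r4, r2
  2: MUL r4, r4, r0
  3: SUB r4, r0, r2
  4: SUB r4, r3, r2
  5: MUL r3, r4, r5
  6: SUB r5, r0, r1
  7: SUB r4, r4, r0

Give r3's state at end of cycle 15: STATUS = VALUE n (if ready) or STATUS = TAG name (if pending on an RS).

c1: issue MUL r2<-Mul1 | r0:9,r1:2,r2:Mul1,r3:3,r4:6,r5:1
c2: issue ADD r3<-Add1 | r0:9,r1:2,r2:Mul1,r3:Add1,r4:6,r5:1
c3: issue MUL r4<-Mul2 | r0:9,r1:2,r2:Mul1,r3:Add1,r4:Mul2,r5:1
c4: issue SUB r4<-Add2 | r0:9,r1:2,r2:Mul1,r3:Add1,r4:Add2,r5:1
c5: stall | r0:9,r1:2,r2:Mul1,r3:Add1,r4:Add2,r5:1
c6: CDB Mul1=4; stall | r0:9,r1:2,r2:4,r3:Add1,r4:Add2,r5:1
c7: stall | r0:9,r1:2,r2:4,r3:Add1,r4:Add2,r5:1
c8: CDB Add1=10; issue SUB r4<-Add1 | r0:9,r1:2,r2:4,r3:10,r4:Add1,r5:1
c9: CDB Add2=5; issue MUL r3<-Mul1 | r0:9,r1:2,r2:4,r3:Mul1,r4:Add1,r5:1
c10: CDB Add1=6; issue SUB r5<-Add1 | r0:9,r1:2,r2:4,r3:Mul1,r4:6,r5:Add1
c11: CDB Mul2=54; issue SUB r4<-Add2 | r0:9,r1:2,r2:4,r3:Mul1,r4:Add2,r5:Add1
c12: CDB Add1=7 | r0:9,r1:2,r2:4,r3:Mul1,r4:Add2,r5:7
c13: CDB Add2=-3 | r0:9,r1:2,r2:4,r3:Mul1,r4:-3,r5:7
c14: - | r0:9,r1:2,r2:4,r3:Mul1,r4:-3,r5:7
c15: CDB Mul1=6 | r0:9,r1:2,r2:4,r3:6,r4:-3,r5:7

STATUS = VALUE 6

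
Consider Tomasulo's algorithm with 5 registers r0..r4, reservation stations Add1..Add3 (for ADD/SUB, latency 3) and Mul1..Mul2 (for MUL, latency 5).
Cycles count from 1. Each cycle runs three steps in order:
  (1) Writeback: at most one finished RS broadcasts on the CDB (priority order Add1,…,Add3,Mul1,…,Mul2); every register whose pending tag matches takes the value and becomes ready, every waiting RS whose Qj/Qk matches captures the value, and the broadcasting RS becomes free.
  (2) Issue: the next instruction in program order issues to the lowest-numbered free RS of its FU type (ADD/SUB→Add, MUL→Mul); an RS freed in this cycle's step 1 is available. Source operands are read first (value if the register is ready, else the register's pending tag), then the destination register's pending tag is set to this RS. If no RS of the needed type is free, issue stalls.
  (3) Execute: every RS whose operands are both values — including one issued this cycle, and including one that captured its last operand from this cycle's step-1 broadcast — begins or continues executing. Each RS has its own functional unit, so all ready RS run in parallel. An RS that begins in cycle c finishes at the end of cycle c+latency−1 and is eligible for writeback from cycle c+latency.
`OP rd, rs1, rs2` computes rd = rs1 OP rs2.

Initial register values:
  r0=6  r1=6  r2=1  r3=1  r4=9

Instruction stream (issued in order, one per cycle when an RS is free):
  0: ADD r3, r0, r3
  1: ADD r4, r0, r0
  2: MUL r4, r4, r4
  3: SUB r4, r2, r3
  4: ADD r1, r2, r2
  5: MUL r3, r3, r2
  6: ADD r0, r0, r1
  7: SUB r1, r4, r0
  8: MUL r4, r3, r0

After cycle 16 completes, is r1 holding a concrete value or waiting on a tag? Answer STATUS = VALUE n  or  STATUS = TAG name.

STATUS = VALUE -14

cycle 1: issue ADD r3<-Add1 // r0:6,r1:6,r2:1,r3:Add1,r4:9
cycle 2: issue ADD r4<-Add2 // r0:6,r1:6,r2:1,r3:Add1,r4:Add2
cycle 3: issue MUL r4<-Mul1 // r0:6,r1:6,r2:1,r3:Add1,r4:Mul1
cycle 4: CDB Add1=7; issue SUB r4<-Add1 // r0:6,r1:6,r2:1,r3:7,r4:Add1
cycle 5: CDB Add2=12; issue ADD r1<-Add2 // r0:6,r1:Add2,r2:1,r3:7,r4:Add1
cycle 6: issue MUL r3<-Mul2 // r0:6,r1:Add2,r2:1,r3:Mul2,r4:Add1
cycle 7: CDB Add1=-6; issue ADD r0<-Add1 // r0:Add1,r1:Add2,r2:1,r3:Mul2,r4:-6
cycle 8: CDB Add2=2; issue SUB r1<-Add2 // r0:Add1,r1:Add2,r2:1,r3:Mul2,r4:-6
cycle 9: stall // r0:Add1,r1:Add2,r2:1,r3:Mul2,r4:-6
cycle 10: CDB Mul1=144; issue MUL r4<-Mul1 // r0:Add1,r1:Add2,r2:1,r3:Mul2,r4:Mul1
cycle 11: CDB Add1=8 // r0:8,r1:Add2,r2:1,r3:Mul2,r4:Mul1
cycle 12: CDB Mul2=7 // r0:8,r1:Add2,r2:1,r3:7,r4:Mul1
cycle 13: - // r0:8,r1:Add2,r2:1,r3:7,r4:Mul1
cycle 14: CDB Add2=-14 // r0:8,r1:-14,r2:1,r3:7,r4:Mul1
cycle 15: - // r0:8,r1:-14,r2:1,r3:7,r4:Mul1
cycle 16: - // r0:8,r1:-14,r2:1,r3:7,r4:Mul1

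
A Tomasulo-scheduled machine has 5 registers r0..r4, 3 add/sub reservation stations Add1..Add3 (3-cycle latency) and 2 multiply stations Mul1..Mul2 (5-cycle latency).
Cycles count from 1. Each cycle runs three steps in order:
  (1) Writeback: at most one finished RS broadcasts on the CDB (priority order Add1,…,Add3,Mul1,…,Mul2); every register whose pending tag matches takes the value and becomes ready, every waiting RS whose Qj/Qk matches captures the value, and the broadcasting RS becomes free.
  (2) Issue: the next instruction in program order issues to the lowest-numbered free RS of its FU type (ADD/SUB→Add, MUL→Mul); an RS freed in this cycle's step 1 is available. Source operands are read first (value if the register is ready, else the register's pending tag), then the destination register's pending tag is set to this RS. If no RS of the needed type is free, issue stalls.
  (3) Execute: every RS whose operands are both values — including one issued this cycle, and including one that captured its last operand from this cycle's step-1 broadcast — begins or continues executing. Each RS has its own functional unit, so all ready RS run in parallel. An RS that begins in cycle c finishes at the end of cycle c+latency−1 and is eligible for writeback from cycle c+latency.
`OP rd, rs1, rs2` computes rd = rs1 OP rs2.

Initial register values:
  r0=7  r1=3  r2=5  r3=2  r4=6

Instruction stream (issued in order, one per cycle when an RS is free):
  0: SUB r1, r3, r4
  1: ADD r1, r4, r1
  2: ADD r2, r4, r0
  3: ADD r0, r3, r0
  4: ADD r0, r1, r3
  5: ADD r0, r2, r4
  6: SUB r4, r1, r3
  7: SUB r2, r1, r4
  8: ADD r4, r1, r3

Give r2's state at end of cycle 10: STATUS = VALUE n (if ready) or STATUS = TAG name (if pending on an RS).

STATUS = TAG Add1

c1: issue SUB r1<-Add1 | r0:7,r1:Add1,r2:5,r3:2,r4:6
c2: issue ADD r1<-Add2 | r0:7,r1:Add2,r2:5,r3:2,r4:6
c3: issue ADD r2<-Add3 | r0:7,r1:Add2,r2:Add3,r3:2,r4:6
c4: CDB Add1=-4; issue ADD r0<-Add1 | r0:Add1,r1:Add2,r2:Add3,r3:2,r4:6
c5: stall | r0:Add1,r1:Add2,r2:Add3,r3:2,r4:6
c6: CDB Add3=13; issue ADD r0<-Add3 | r0:Add3,r1:Add2,r2:13,r3:2,r4:6
c7: CDB Add1=9; issue ADD r0<-Add1 | r0:Add1,r1:Add2,r2:13,r3:2,r4:6
c8: CDB Add2=2; issue SUB r4<-Add2 | r0:Add1,r1:2,r2:13,r3:2,r4:Add2
c9: stall | r0:Add1,r1:2,r2:13,r3:2,r4:Add2
c10: CDB Add1=19; issue SUB r2<-Add1 | r0:19,r1:2,r2:Add1,r3:2,r4:Add2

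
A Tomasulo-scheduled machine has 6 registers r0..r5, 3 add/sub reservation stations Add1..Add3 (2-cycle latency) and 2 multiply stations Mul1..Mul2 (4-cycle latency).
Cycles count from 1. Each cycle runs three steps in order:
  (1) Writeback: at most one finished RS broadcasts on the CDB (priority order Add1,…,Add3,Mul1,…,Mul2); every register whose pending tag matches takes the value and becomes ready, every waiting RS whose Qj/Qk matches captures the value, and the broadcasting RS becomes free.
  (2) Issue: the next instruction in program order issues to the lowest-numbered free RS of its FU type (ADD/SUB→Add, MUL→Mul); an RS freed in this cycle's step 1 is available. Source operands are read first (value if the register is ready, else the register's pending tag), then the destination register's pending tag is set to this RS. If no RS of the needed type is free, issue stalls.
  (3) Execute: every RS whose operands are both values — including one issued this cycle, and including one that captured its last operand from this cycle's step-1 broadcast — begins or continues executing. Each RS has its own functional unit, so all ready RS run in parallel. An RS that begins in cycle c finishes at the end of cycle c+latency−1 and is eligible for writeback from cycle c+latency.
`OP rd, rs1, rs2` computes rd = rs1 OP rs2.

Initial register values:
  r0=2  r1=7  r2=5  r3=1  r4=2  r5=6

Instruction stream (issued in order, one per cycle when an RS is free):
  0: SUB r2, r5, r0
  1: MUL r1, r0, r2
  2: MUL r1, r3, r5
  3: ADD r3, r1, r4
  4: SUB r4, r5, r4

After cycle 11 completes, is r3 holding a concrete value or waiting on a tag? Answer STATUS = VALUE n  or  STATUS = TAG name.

STATUS = VALUE 8

c1: issue SUB r2<-Add1 | r0:2,r1:7,r2:Add1,r3:1,r4:2,r5:6
c2: issue MUL r1<-Mul1 | r0:2,r1:Mul1,r2:Add1,r3:1,r4:2,r5:6
c3: CDB Add1=4; issue MUL r1<-Mul2 | r0:2,r1:Mul2,r2:4,r3:1,r4:2,r5:6
c4: issue ADD r3<-Add1 | r0:2,r1:Mul2,r2:4,r3:Add1,r4:2,r5:6
c5: issue SUB r4<-Add2 | r0:2,r1:Mul2,r2:4,r3:Add1,r4:Add2,r5:6
c6: - | r0:2,r1:Mul2,r2:4,r3:Add1,r4:Add2,r5:6
c7: CDB Add2=4 | r0:2,r1:Mul2,r2:4,r3:Add1,r4:4,r5:6
c8: CDB Mul1=8 | r0:2,r1:Mul2,r2:4,r3:Add1,r4:4,r5:6
c9: CDB Mul2=6 | r0:2,r1:6,r2:4,r3:Add1,r4:4,r5:6
c10: - | r0:2,r1:6,r2:4,r3:Add1,r4:4,r5:6
c11: CDB Add1=8 | r0:2,r1:6,r2:4,r3:8,r4:4,r5:6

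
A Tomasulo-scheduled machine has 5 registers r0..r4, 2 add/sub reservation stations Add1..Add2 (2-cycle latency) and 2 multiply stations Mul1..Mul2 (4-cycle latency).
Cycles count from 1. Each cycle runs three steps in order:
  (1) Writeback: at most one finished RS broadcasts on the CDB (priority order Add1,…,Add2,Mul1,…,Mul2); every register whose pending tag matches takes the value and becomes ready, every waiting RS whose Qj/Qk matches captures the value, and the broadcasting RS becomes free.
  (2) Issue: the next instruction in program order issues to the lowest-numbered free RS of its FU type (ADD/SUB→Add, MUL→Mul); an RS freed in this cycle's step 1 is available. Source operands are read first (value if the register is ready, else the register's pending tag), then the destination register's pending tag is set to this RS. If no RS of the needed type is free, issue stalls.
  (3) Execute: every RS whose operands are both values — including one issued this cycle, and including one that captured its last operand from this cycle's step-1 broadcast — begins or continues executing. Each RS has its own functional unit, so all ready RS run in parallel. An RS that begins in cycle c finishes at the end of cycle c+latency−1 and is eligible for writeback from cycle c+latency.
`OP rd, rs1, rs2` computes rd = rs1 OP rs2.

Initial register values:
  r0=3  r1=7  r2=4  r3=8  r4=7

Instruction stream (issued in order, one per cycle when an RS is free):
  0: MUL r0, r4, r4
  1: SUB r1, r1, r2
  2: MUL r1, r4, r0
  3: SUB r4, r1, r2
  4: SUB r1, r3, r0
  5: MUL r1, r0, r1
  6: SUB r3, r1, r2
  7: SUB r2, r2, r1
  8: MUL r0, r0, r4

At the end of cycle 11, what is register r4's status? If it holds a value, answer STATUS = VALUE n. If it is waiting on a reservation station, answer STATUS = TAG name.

cycle 1: issue MUL r0<-Mul1 // r0:Mul1,r1:7,r2:4,r3:8,r4:7
cycle 2: issue SUB r1<-Add1 // r0:Mul1,r1:Add1,r2:4,r3:8,r4:7
cycle 3: issue MUL r1<-Mul2 // r0:Mul1,r1:Mul2,r2:4,r3:8,r4:7
cycle 4: CDB Add1=3; issue SUB r4<-Add1 // r0:Mul1,r1:Mul2,r2:4,r3:8,r4:Add1
cycle 5: CDB Mul1=49; issue SUB r1<-Add2 // r0:49,r1:Add2,r2:4,r3:8,r4:Add1
cycle 6: issue MUL r1<-Mul1 // r0:49,r1:Mul1,r2:4,r3:8,r4:Add1
cycle 7: CDB Add2=-41; issue SUB r3<-Add2 // r0:49,r1:Mul1,r2:4,r3:Add2,r4:Add1
cycle 8: stall // r0:49,r1:Mul1,r2:4,r3:Add2,r4:Add1
cycle 9: CDB Mul2=343; stall // r0:49,r1:Mul1,r2:4,r3:Add2,r4:Add1
cycle 10: stall // r0:49,r1:Mul1,r2:4,r3:Add2,r4:Add1
cycle 11: CDB Add1=339; issue SUB r2<-Add1 // r0:49,r1:Mul1,r2:Add1,r3:Add2,r4:339

STATUS = VALUE 339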